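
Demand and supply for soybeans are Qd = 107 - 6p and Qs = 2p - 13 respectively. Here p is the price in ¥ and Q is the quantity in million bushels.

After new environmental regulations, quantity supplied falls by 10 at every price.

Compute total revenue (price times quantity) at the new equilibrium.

Original equilibrium: 107 - 6p = 2p - 13 gives 120 = 8p, so p = 15 and Q = 17.
After the shift, demand is Qd = 107 - 6p and supply is Qs = 2p - 23.
Equate the new curves: 107 - 6p = 2p - 23, giving 130 = 8p, p = 16.25, Q = 9.5.
New expenditure = 16.25 × 9.5 = 154.375.

154.375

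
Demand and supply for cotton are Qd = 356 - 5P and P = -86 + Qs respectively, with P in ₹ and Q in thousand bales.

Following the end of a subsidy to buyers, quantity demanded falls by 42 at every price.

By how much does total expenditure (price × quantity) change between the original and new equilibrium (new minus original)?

-1183

Before the shock: 356 - 5P = P + 86 ⇒ 270 = 6P ⇒ P = 45, Q = 131.
The shock moves the curves to Qd = 314 - 5P and Qs = P + 86.
Clearing the new market: 314 - 5P = P + 86, so P = 38 and Q = 124.
Expenditure moves from 45×131 = 5895 to 38×124 = 4712; change = -1183.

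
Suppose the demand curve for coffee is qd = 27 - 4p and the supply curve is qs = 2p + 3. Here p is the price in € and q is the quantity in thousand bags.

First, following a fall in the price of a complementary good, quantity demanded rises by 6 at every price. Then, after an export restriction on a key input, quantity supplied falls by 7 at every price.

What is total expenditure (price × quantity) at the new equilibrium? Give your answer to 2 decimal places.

Solve the original market: 27 - 4p = 2p + 3, hence p = 4 and q = 11.
After the shift, demand is qd = 33 - 4p and supply is qs = 2p - 4.
Setting them equal: 33 - 4p = 2p - 4 → 37 = 6p, so p = 37/6 ≈ 6.1667 and q = 25/3 ≈ 8.3333.
New expenditure = 6.1667 × 8.3333 = 51.39.

51.39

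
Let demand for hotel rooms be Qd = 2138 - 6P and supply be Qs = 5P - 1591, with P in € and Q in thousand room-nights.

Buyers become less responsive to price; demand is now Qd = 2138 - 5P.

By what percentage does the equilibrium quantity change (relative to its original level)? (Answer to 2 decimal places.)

Initially, 2138 - 6P = 5P - 1591, so 3729 = 11P and P = 339, Q = 104.
With the change applied: demand Qd = 2138 - 5P, supply Qs = 5P - 1591.
Equate the new curves: 2138 - 5P = 5P - 1591, giving 3729 = 10P, P = 372.9, Q = 273.5.
%ΔQ = (273.5 − 104) / 104 × 100 = +162.98%.

+162.98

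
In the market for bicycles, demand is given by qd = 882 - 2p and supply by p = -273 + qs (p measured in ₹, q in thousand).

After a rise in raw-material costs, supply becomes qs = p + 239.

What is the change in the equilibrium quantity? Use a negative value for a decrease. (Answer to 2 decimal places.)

-22.67

Initially, 882 - 2p = p + 273, so 609 = 3p and p = 203, q = 476.
The shock moves the curves to qd = 882 - 2p and qs = p + 239.
Clearing the new market: 882 - 2p = p + 239, so p = 643/3 ≈ 214.3333 and q = 1360/3 ≈ 453.3333.
Δq = 453.3333 − 476 = -22.67.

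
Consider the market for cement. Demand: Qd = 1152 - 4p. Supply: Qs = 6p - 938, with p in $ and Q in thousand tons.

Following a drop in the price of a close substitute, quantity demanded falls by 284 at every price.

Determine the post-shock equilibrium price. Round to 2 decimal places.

180.60

Initially, 1152 - 4p = 6p - 938, so 2090 = 10p and p = 209, Q = 316.
After the shift, demand is Qd = 868 - 4p and supply is Qs = 6p - 938.
New equilibrium: 868 - 4p = 6p - 938 ⇒ 1806 = 10p ⇒ p = 180.6, Q = 145.6.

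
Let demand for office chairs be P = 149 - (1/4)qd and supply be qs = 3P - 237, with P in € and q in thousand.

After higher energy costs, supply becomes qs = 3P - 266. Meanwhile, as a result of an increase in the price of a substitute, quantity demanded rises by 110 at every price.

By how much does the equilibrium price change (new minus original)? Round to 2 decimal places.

Initially, 596 - 4P = 3P - 237, so 833 = 7P and P = 119, q = 120.
The new curves are qd = 706 - 4P (demand) and qs = 3P - 266 (supply).
Setting them equal: 706 - 4P = 3P - 266 → 972 = 7P, so P = 972/7 ≈ 138.8571 and q = 1054/7 ≈ 150.5714.
ΔP = 138.8571 − 119 = +19.86.

+19.86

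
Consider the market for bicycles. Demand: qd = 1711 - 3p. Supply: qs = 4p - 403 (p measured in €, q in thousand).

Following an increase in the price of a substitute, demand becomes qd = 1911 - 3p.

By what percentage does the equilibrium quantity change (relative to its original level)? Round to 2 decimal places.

+14.20

Before the shock: 1711 - 3p = 4p - 403 ⇒ 2114 = 7p ⇒ p = 302, q = 805.
The shock moves the curves to qd = 1911 - 3p and qs = 4p - 403.
Equate the new curves: 1911 - 3p = 4p - 403, giving 2314 = 7p, p = 2314/7 ≈ 330.5714, q = 6435/7 ≈ 919.2857.
%Δq = (919.2857 − 805) / 805 × 100 = +14.20%.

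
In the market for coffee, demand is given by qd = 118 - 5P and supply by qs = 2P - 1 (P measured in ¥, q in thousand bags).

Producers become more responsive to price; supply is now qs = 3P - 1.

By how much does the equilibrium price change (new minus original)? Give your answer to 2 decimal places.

Original equilibrium: 118 - 5P = 2P - 1 gives 119 = 7P, so P = 17 and q = 33.
With the change applied: demand qd = 118 - 5P, supply qs = 3P - 1.
Clearing the new market: 118 - 5P = 3P - 1, so P = 14.875 and q = 43.625.
ΔP = 14.875 − 17 = -2.13.

-2.13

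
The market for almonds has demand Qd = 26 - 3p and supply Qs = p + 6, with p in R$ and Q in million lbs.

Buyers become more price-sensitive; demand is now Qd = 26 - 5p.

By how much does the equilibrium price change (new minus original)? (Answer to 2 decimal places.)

Before the shock: 26 - 3p = p + 6 ⇒ 20 = 4p ⇒ p = 5, Q = 11.
The new curves are Qd = 26 - 5p (demand) and Qs = p + 6 (supply).
Equate the new curves: 26 - 5p = p + 6, giving 20 = 6p, p = 10/3 ≈ 3.3333, Q = 28/3 ≈ 9.3333.
Δp = 3.3333 − 5 = -1.67.

-1.67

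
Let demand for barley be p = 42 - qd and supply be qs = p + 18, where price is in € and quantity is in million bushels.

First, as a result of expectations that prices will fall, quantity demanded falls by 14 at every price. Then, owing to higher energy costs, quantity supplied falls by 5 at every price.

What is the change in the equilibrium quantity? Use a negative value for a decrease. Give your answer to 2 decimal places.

-9.50

Before the shock: 42 - p = p + 18 ⇒ 24 = 2p ⇒ p = 12, q = 30.
The shock moves the curves to qd = 28 - p and qs = p + 13.
Equate the new curves: 28 - p = p + 13, giving 15 = 2p, p = 7.5, q = 20.5.
Δq = 20.5 − 30 = -9.50.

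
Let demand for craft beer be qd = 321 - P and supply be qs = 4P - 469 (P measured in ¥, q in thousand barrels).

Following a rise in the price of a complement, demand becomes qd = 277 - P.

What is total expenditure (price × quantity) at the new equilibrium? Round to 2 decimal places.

Original equilibrium: 321 - P = 4P - 469 gives 790 = 5P, so P = 158 and q = 163.
The new curves are qd = 277 - P (demand) and qs = 4P - 469 (supply).
New equilibrium: 277 - P = 4P - 469 ⇒ 746 = 5P ⇒ P = 149.2, q = 127.8.
New expenditure = 149.2 × 127.8 = 19067.76.

19067.76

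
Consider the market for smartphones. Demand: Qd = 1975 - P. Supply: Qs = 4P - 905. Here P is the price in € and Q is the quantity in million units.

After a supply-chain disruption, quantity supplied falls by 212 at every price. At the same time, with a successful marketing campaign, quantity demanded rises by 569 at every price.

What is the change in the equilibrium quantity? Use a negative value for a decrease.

Initially, 1975 - P = 4P - 905, so 2880 = 5P and P = 576, Q = 1399.
The shock moves the curves to Qd = 2544 - P and Qs = 4P - 1117.
New equilibrium: 2544 - P = 4P - 1117 ⇒ 3661 = 5P ⇒ P = 732.2, Q = 1811.8.
ΔQ = 1811.8 − 1399 = +412.8.

+412.8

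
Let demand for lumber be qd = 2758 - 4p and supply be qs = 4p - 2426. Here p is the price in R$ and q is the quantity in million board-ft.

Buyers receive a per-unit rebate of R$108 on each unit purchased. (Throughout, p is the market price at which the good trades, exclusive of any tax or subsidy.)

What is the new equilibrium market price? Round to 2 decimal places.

702.00

Solve the original market: 2758 - 4p = 4p - 2426, hence p = 648 and q = 166.
Since buyers' out-of-pocket price is the market price minus the rebate, the effective demand curve becomes qd = 3190 - 4p.
Equate the new curves: 3190 - 4p = 4p - 2426, giving 5616 = 8p, p = 702, q = 382.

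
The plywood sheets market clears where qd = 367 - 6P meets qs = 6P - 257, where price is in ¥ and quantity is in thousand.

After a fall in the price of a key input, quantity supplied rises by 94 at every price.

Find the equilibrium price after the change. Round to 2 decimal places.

Original equilibrium: 367 - 6P = 6P - 257 gives 624 = 12P, so P = 52 and q = 55.
The shock moves the curves to qd = 367 - 6P and qs = 6P - 163.
New equilibrium: 367 - 6P = 6P - 163 ⇒ 530 = 12P ⇒ P = 265/6 ≈ 44.1667, q = 102.

44.17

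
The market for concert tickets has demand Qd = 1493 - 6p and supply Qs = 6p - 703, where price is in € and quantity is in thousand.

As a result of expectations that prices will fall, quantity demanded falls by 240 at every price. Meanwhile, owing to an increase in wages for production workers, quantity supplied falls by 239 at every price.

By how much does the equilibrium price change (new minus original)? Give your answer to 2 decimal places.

Original equilibrium: 1493 - 6p = 6p - 703 gives 2196 = 12p, so p = 183 and Q = 395.
The shock moves the curves to Qd = 1253 - 6p and Qs = 6p - 942.
Clearing the new market: 1253 - 6p = 6p - 942, so p = 2195/12 ≈ 182.9167 and Q = 155.5.
Δp = 182.9167 − 183 = -0.08.

-0.08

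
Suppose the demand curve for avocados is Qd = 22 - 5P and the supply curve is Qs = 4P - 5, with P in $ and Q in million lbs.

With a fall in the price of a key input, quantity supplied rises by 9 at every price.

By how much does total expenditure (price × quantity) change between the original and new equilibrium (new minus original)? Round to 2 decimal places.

Before the shock: 22 - 5P = 4P - 5 ⇒ 27 = 9P ⇒ P = 3, Q = 7.
The new curves are Qd = 22 - 5P (demand) and Qs = 4P + 4 (supply).
Setting them equal: 22 - 5P = 4P + 4 → 18 = 9P, so P = 2 and Q = 12.
Expenditure moves from 3×7 = 21 to 2×12 = 24; change = +3.00.

+3.00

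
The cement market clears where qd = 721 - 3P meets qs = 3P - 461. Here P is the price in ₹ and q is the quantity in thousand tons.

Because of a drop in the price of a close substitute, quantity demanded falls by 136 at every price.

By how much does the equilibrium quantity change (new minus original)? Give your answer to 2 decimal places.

-68.00

Before the shock: 721 - 3P = 3P - 461 ⇒ 1182 = 6P ⇒ P = 197, q = 130.
The shock moves the curves to qd = 585 - 3P and qs = 3P - 461.
Setting them equal: 585 - 3P = 3P - 461 → 1046 = 6P, so P = 523/3 ≈ 174.3333 and q = 62.
Δq = 62 − 130 = -68.00.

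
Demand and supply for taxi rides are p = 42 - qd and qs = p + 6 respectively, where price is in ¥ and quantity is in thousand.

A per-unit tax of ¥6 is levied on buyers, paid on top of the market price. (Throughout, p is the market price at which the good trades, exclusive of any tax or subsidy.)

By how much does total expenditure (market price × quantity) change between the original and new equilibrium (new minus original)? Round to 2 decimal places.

-117.00

Original equilibrium: 42 - p = p + 6 gives 36 = 2p, so p = 18 and q = 24.
Since buyers pay the price plus the tax, the effective demand curve becomes qd = 36 - p.
New equilibrium: 36 - p = p + 6 ⇒ 30 = 2p ⇒ p = 15, q = 21.
Expenditure moves from 18×24 = 432 to 15×21 = 315; change = -117.00.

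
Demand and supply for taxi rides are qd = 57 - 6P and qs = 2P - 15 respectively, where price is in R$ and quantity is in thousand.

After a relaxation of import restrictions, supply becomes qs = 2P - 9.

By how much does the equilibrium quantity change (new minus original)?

Before the shock: 57 - 6P = 2P - 15 ⇒ 72 = 8P ⇒ P = 9, q = 3.
The shock moves the curves to qd = 57 - 6P and qs = 2P - 9.
Clearing the new market: 57 - 6P = 2P - 9, so P = 8.25 and q = 7.5.
Δq = 7.5 − 3 = +4.5.

+4.5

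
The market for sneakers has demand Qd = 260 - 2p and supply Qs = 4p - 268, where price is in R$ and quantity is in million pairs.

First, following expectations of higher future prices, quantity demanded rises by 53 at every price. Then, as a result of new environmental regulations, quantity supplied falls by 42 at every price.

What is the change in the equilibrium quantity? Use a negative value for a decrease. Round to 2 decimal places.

+21.33

Before the shock: 260 - 2p = 4p - 268 ⇒ 528 = 6p ⇒ p = 88, Q = 84.
The shock moves the curves to Qd = 313 - 2p and Qs = 4p - 310.
New equilibrium: 313 - 2p = 4p - 310 ⇒ 623 = 6p ⇒ p = 623/6 ≈ 103.8333, Q = 316/3 ≈ 105.3333.
ΔQ = 105.3333 − 84 = +21.33.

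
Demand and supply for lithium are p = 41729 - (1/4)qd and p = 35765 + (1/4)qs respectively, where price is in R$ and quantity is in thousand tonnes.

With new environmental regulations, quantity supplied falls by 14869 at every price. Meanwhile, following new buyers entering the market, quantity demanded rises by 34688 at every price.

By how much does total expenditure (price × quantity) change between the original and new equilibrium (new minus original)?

Solve the original market: 166916 - 4p = 4p - 143060, hence p = 38747 and q = 11928.
The new curves are qd = 201604 - 4p (demand) and qs = 4p - 157929 (supply).
Clearing the new market: 201604 - 4p = 4p - 157929, so p = 44941.625 and q = 21837.5.
Expenditure moves from 38747×11928 = 462174216 to 44941.625×21837.5 = 981412735.9375; change = +519238519.9375.

+519238519.9375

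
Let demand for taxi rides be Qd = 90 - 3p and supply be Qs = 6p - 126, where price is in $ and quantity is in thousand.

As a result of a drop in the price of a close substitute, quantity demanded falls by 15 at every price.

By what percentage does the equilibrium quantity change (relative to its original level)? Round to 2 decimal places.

Initially, 90 - 3p = 6p - 126, so 216 = 9p and p = 24, Q = 18.
With the change applied: demand Qd = 75 - 3p, supply Qs = 6p - 126.
New equilibrium: 75 - 3p = 6p - 126 ⇒ 201 = 9p ⇒ p = 67/3 ≈ 22.3333, Q = 8.
%ΔQ = (8 − 18) / 18 × 100 = -55.56%.

-55.56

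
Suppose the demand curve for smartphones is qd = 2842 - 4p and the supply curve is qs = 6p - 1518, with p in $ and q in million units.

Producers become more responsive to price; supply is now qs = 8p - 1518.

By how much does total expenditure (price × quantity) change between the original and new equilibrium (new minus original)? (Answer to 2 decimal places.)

+25820.89

Solve the original market: 2842 - 4p = 6p - 1518, hence p = 436 and q = 1098.
With the change applied: demand qd = 2842 - 4p, supply qs = 8p - 1518.
Clearing the new market: 2842 - 4p = 8p - 1518, so p = 1090/3 ≈ 363.3333 and q = 4166/3 ≈ 1388.6667.
Expenditure moves from 436×1098 = 478728 to 363.3333×1388.6667 = 504548.8889; change = +25820.89.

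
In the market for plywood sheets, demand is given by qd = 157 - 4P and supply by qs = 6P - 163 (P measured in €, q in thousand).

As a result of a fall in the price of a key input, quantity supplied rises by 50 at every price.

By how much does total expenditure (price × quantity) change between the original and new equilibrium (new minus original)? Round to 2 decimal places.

Initially, 157 - 4P = 6P - 163, so 320 = 10P and P = 32, q = 29.
After the shift, demand is qd = 157 - 4P and supply is qs = 6P - 113.
Equate the new curves: 157 - 4P = 6P - 113, giving 270 = 10P, P = 27, q = 49.
Expenditure moves from 32×29 = 928 to 27×49 = 1323; change = +395.00.

+395.00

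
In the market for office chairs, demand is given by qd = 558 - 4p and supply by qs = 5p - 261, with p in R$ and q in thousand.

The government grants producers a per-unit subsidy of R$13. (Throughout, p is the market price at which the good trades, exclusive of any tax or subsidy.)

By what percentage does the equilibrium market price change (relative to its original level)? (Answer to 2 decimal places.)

-7.94

Original equilibrium: 558 - 4p = 5p - 261 gives 819 = 9p, so p = 91 and q = 194.
Since sellers receive the price plus the subsidy, the effective supply curve becomes qs = 5p - 196.
New equilibrium: 558 - 4p = 5p - 196 ⇒ 754 = 9p ⇒ p = 754/9 ≈ 83.7778, q = 2006/9 ≈ 222.8889.
%Δp = (83.7778 − 91) / 91 × 100 = -7.94%.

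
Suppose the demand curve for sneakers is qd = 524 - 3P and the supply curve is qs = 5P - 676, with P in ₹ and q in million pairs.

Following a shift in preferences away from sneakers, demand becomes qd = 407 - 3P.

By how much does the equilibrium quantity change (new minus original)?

-73.125

Before the shock: 524 - 3P = 5P - 676 ⇒ 1200 = 8P ⇒ P = 150, q = 74.
The new curves are qd = 407 - 3P (demand) and qs = 5P - 676 (supply).
New equilibrium: 407 - 3P = 5P - 676 ⇒ 1083 = 8P ⇒ P = 135.375, q = 0.875.
Δq = 0.875 − 74 = -73.125.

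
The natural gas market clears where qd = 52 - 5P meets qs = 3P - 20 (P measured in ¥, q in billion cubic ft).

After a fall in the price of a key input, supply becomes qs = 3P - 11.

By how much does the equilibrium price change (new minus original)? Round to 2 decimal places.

Initially, 52 - 5P = 3P - 20, so 72 = 8P and P = 9, q = 7.
The new curves are qd = 52 - 5P (demand) and qs = 3P - 11 (supply).
Setting them equal: 52 - 5P = 3P - 11 → 63 = 8P, so P = 7.875 and q = 12.625.
ΔP = 7.875 − 9 = -1.13.

-1.13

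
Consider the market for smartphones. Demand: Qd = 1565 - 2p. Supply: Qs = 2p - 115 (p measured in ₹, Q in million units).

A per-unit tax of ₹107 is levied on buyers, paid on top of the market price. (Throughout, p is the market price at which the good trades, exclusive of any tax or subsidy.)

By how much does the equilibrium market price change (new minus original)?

-53.5

Solve the original market: 1565 - 2p = 2p - 115, hence p = 420 and Q = 725.
Since buyers pay the price plus the tax, the effective demand curve becomes Qd = 1351 - 2p.
Equate the new curves: 1351 - 2p = 2p - 115, giving 1466 = 4p, p = 366.5, Q = 618.
Δp = 366.5 − 420 = -53.5.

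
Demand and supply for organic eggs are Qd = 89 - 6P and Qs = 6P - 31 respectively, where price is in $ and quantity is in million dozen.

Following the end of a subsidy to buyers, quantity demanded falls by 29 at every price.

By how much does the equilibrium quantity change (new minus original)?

Original equilibrium: 89 - 6P = 6P - 31 gives 120 = 12P, so P = 10 and Q = 29.
The shock moves the curves to Qd = 60 - 6P and Qs = 6P - 31.
Equate the new curves: 60 - 6P = 6P - 31, giving 91 = 12P, P = 91/12 ≈ 7.5833, Q = 14.5.
ΔQ = 14.5 − 29 = -14.5.

-14.5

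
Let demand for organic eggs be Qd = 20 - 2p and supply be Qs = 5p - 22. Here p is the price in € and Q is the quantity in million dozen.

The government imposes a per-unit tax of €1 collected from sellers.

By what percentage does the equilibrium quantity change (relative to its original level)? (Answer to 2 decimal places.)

-17.86

Before the shock: 20 - 2p = 5p - 22 ⇒ 42 = 7p ⇒ p = 6, Q = 8.
Since sellers keep the price net of the tax, the effective supply curve becomes Qs = 5p - 27.
Clearing the new market: 20 - 2p = 5p - 27, so p = 47/7 ≈ 6.7143 and Q = 46/7 ≈ 6.5714.
%ΔQ = (6.5714 − 8) / 8 × 100 = -17.86%.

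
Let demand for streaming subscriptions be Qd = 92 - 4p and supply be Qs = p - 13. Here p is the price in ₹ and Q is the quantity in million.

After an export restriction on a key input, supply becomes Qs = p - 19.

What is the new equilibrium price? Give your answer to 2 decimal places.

22.20

Before the shock: 92 - 4p = p - 13 ⇒ 105 = 5p ⇒ p = 21, Q = 8.
The shock moves the curves to Qd = 92 - 4p and Qs = p - 19.
Clearing the new market: 92 - 4p = p - 19, so p = 22.2 and Q = 3.2.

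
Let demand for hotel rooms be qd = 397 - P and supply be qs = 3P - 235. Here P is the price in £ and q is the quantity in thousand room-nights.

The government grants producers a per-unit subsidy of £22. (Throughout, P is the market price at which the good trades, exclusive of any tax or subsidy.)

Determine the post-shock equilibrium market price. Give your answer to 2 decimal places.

141.50

Original equilibrium: 397 - P = 3P - 235 gives 632 = 4P, so P = 158 and q = 239.
Since sellers receive the price plus the subsidy, the effective supply curve becomes qs = 3P - 169.
Setting them equal: 397 - P = 3P - 169 → 566 = 4P, so P = 141.5 and q = 255.5.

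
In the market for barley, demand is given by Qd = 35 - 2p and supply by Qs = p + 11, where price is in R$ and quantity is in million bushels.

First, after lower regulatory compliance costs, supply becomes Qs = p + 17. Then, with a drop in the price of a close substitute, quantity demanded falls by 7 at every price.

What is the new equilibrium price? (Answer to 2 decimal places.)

3.67

Solve the original market: 35 - 2p = p + 11, hence p = 8 and Q = 19.
After the shift, demand is Qd = 28 - 2p and supply is Qs = p + 17.
Clearing the new market: 28 - 2p = p + 17, so p = 11/3 ≈ 3.6667 and Q = 62/3 ≈ 20.6667.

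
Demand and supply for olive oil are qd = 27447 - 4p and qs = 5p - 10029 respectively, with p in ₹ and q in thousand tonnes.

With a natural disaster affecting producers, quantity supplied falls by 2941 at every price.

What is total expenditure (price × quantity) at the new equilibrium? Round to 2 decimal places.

Solve the original market: 27447 - 4p = 5p - 10029, hence p = 4164 and q = 10791.
The new curves are qd = 27447 - 4p (demand) and qs = 5p - 12970 (supply).
Clearing the new market: 27447 - 4p = 5p - 12970, so p = 40417/9 ≈ 4490.7778 and q = 85355/9 ≈ 9483.8889.
New expenditure = 4490.7778 × 9483.8889 = 42590037.47.

42590037.47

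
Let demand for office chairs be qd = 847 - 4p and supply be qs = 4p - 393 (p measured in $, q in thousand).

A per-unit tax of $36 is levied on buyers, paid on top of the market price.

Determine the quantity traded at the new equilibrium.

Solve the original market: 847 - 4p = 4p - 393, hence p = 155 and q = 227.
Since buyers pay the price plus the tax, the effective demand curve becomes qd = 703 - 4p.
New equilibrium: 703 - 4p = 4p - 393 ⇒ 1096 = 8p ⇒ p = 137, q = 155.

155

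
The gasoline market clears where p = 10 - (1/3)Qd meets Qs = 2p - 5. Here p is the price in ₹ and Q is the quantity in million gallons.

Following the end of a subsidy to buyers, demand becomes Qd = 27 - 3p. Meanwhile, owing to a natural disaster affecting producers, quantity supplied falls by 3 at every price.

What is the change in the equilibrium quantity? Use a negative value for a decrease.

-3

Solve the original market: 30 - 3p = 2p - 5, hence p = 7 and Q = 9.
With the change applied: demand Qd = 27 - 3p, supply Qs = 2p - 8.
Setting them equal: 27 - 3p = 2p - 8 → 35 = 5p, so p = 7 and Q = 6.
ΔQ = 6 − 9 = -3.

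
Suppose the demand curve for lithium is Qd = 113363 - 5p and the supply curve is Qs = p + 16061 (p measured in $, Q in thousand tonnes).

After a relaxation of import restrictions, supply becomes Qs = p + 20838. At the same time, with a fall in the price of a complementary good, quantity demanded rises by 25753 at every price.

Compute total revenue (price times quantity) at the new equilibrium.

Initially, 113363 - 5p = p + 16061, so 97302 = 6p and p = 16217, Q = 32278.
With the change applied: demand Qd = 139116 - 5p, supply Qs = p + 20838.
Equate the new curves: 139116 - 5p = p + 20838, giving 118278 = 6p, p = 19713, Q = 40551.
New expenditure = 19713 × 40551 = 799381863.

799381863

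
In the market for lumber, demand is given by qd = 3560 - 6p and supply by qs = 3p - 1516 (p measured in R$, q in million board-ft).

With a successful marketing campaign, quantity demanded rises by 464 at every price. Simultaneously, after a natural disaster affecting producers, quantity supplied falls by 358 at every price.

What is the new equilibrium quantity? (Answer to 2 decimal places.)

92.00

Solve the original market: 3560 - 6p = 3p - 1516, hence p = 564 and q = 176.
With the change applied: demand qd = 4024 - 6p, supply qs = 3p - 1874.
New equilibrium: 4024 - 6p = 3p - 1874 ⇒ 5898 = 9p ⇒ p = 1966/3 ≈ 655.3333, q = 92.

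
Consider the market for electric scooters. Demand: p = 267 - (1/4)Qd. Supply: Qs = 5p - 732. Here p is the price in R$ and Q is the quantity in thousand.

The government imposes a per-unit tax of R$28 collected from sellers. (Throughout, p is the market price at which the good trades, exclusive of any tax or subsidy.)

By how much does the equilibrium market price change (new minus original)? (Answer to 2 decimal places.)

+15.56

Initially, 1068 - 4p = 5p - 732, so 1800 = 9p and p = 200, Q = 268.
Since sellers keep the price net of the tax, the effective supply curve becomes Qs = 5p - 872.
Setting them equal: 1068 - 4p = 5p - 872 → 1940 = 9p, so p = 1940/9 ≈ 215.5556 and Q = 1852/9 ≈ 205.7778.
Δp = 215.5556 − 200 = +15.56.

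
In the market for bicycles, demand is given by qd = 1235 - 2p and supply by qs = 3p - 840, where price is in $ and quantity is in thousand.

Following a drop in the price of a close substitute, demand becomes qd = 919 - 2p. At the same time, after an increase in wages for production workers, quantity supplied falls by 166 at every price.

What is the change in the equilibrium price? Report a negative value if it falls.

Before the shock: 1235 - 2p = 3p - 840 ⇒ 2075 = 5p ⇒ p = 415, q = 405.
The shock moves the curves to qd = 919 - 2p and qs = 3p - 1006.
Setting them equal: 919 - 2p = 3p - 1006 → 1925 = 5p, so p = 385 and q = 149.
Δp = 385 − 415 = -30.

-30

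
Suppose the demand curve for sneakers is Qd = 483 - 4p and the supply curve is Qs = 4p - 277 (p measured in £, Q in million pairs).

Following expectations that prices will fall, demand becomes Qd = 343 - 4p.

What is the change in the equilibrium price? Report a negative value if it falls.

Solve the original market: 483 - 4p = 4p - 277, hence p = 95 and Q = 103.
With the change applied: demand Qd = 343 - 4p, supply Qs = 4p - 277.
Equate the new curves: 343 - 4p = 4p - 277, giving 620 = 8p, p = 77.5, Q = 33.
Δp = 77.5 − 95 = -17.5.

-17.5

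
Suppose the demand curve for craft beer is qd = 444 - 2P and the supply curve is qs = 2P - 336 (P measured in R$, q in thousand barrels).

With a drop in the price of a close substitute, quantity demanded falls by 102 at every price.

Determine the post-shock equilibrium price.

169.5

Initially, 444 - 2P = 2P - 336, so 780 = 4P and P = 195, q = 54.
After the shift, demand is qd = 342 - 2P and supply is qs = 2P - 336.
Setting them equal: 342 - 2P = 2P - 336 → 678 = 4P, so P = 169.5 and q = 3.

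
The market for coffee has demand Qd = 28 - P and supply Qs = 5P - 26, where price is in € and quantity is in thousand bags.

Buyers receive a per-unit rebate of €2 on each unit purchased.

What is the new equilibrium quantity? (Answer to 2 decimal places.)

20.67

Original equilibrium: 28 - P = 5P - 26 gives 54 = 6P, so P = 9 and Q = 19.
Since buyers' out-of-pocket price is the market price minus the rebate, the effective demand curve becomes Qd = 30 - P.
Clearing the new market: 30 - P = 5P - 26, so P = 28/3 ≈ 9.3333 and Q = 62/3 ≈ 20.6667.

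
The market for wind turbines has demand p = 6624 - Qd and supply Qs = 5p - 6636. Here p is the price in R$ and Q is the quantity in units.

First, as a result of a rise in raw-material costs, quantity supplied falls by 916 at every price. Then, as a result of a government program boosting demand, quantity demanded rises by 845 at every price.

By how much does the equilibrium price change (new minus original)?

+293.5

Solve the original market: 6624 - p = 5p - 6636, hence p = 2210 and Q = 4414.
The shock moves the curves to Qd = 7469 - p and Qs = 5p - 7552.
Clearing the new market: 7469 - p = 5p - 7552, so p = 2503.5 and Q = 4965.5.
Δp = 2503.5 − 2210 = +293.5.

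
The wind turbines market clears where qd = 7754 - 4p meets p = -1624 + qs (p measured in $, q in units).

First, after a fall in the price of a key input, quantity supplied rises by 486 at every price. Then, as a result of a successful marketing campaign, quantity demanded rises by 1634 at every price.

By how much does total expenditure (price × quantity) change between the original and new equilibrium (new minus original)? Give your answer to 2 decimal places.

Original equilibrium: 7754 - 4p = p + 1624 gives 6130 = 5p, so p = 1226 and q = 2850.
With the change applied: demand qd = 9388 - 4p, supply qs = p + 2110.
New equilibrium: 9388 - 4p = p + 2110 ⇒ 7278 = 5p ⇒ p = 1455.6, q = 3565.6.
Expenditure moves from 1226×2850 = 3494100 to 1455.6×3565.6 = 5190087.36; change = +1695987.36.

+1695987.36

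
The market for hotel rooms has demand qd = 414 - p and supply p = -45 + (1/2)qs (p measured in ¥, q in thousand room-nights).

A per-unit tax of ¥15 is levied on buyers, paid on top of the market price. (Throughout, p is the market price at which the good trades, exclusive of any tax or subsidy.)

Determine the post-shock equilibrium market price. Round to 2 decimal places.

103.00

Solve the original market: 414 - p = 2p + 90, hence p = 108 and q = 306.
Since buyers pay the price plus the tax, the effective demand curve becomes qd = 399 - p.
Clearing the new market: 399 - p = 2p + 90, so p = 103 and q = 296.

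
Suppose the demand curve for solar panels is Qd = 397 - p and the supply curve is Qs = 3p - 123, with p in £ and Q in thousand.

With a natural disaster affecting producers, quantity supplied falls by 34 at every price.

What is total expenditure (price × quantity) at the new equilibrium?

35802.25

Initially, 397 - p = 3p - 123, so 520 = 4p and p = 130, Q = 267.
The new curves are Qd = 397 - p (demand) and Qs = 3p - 157 (supply).
Equate the new curves: 397 - p = 3p - 157, giving 554 = 4p, p = 138.5, Q = 258.5.
New expenditure = 138.5 × 258.5 = 35802.25.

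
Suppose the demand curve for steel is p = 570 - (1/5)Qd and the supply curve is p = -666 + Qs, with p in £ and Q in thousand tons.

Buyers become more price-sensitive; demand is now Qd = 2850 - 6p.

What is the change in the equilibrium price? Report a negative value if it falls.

-52

Original equilibrium: 2850 - 5p = p + 666 gives 2184 = 6p, so p = 364 and Q = 1030.
The shock moves the curves to Qd = 2850 - 6p and Qs = p + 666.
Equate the new curves: 2850 - 6p = p + 666, giving 2184 = 7p, p = 312, Q = 978.
Δp = 312 − 364 = -52.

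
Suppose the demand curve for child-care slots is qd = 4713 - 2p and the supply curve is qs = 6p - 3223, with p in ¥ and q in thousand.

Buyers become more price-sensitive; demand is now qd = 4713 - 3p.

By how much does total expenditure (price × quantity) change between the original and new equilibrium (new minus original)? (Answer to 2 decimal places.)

Initially, 4713 - 2p = 6p - 3223, so 7936 = 8p and p = 992, q = 2729.
After the shift, demand is qd = 4713 - 3p and supply is qs = 6p - 3223.
Equate the new curves: 4713 - 3p = 6p - 3223, giving 7936 = 9p, p = 7936/9 ≈ 881.7778, q = 6203/3 ≈ 2067.6667.
Expenditure moves from 992×2729 = 2707168 to 881.7778×2067.6667 = 1823222.5185; change = -883945.48.

-883945.48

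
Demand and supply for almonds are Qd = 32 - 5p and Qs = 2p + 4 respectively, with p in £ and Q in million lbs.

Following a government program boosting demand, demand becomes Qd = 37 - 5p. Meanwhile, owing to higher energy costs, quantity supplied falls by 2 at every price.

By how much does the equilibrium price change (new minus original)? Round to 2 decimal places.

Solve the original market: 32 - 5p = 2p + 4, hence p = 4 and Q = 12.
After the shift, demand is Qd = 37 - 5p and supply is Qs = 2p + 2.
Clearing the new market: 37 - 5p = 2p + 2, so p = 5 and Q = 12.
Δp = 5 − 4 = +1.00.

+1.00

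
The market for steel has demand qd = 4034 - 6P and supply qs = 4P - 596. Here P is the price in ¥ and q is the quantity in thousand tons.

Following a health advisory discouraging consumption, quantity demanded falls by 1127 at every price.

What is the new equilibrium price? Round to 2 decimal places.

350.30

Solve the original market: 4034 - 6P = 4P - 596, hence P = 463 and q = 1256.
The shock moves the curves to qd = 2907 - 6P and qs = 4P - 596.
Setting them equal: 2907 - 6P = 4P - 596 → 3503 = 10P, so P = 350.3 and q = 805.2.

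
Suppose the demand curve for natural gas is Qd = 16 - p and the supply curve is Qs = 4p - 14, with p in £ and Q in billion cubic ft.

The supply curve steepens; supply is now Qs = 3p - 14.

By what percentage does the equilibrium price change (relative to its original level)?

Initially, 16 - p = 4p - 14, so 30 = 5p and p = 6, Q = 10.
After the shift, demand is Qd = 16 - p and supply is Qs = 3p - 14.
Equate the new curves: 16 - p = 3p - 14, giving 30 = 4p, p = 7.5, Q = 8.5.
%Δp = (7.5 − 6) / 6 × 100 = +25%.

+25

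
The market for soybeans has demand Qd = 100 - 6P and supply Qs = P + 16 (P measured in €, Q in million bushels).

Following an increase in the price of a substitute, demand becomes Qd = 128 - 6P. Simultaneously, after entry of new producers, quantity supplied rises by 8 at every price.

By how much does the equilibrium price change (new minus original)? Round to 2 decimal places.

Before the shock: 100 - 6P = P + 16 ⇒ 84 = 7P ⇒ P = 12, Q = 28.
The shock moves the curves to Qd = 128 - 6P and Qs = P + 24.
Clearing the new market: 128 - 6P = P + 24, so P = 104/7 ≈ 14.8571 and Q = 272/7 ≈ 38.8571.
ΔP = 14.8571 − 12 = +2.86.

+2.86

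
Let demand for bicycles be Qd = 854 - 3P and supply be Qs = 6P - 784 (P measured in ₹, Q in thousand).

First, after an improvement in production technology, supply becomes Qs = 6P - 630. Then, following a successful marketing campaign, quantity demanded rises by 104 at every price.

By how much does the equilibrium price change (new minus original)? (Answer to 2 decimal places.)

-5.56

Original equilibrium: 854 - 3P = 6P - 784 gives 1638 = 9P, so P = 182 and Q = 308.
After the shift, demand is Qd = 958 - 3P and supply is Qs = 6P - 630.
Setting them equal: 958 - 3P = 6P - 630 → 1588 = 9P, so P = 1588/9 ≈ 176.4444 and Q = 1286/3 ≈ 428.6667.
ΔP = 176.4444 − 182 = -5.56.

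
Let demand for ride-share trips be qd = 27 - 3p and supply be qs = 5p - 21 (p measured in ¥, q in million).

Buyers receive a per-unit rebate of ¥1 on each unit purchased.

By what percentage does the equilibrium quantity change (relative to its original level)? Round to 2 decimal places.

Before the shock: 27 - 3p = 5p - 21 ⇒ 48 = 8p ⇒ p = 6, q = 9.
Since buyers' out-of-pocket price is the market price minus the rebate, the effective demand curve becomes qd = 30 - 3p.
Clearing the new market: 30 - 3p = 5p - 21, so p = 6.375 and q = 10.875.
%Δq = (10.875 − 9) / 9 × 100 = +20.83%.

+20.83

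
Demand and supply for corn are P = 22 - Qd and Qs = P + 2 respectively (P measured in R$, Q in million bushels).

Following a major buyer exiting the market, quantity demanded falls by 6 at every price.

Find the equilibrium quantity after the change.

Original equilibrium: 22 - P = P + 2 gives 20 = 2P, so P = 10 and Q = 12.
After the shift, demand is Qd = 16 - P and supply is Qs = P + 2.
Equate the new curves: 16 - P = P + 2, giving 14 = 2P, P = 7, Q = 9.

9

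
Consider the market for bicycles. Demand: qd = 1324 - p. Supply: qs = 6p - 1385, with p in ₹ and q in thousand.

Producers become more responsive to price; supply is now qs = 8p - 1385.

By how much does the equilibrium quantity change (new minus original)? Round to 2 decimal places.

+86.00

Initially, 1324 - p = 6p - 1385, so 2709 = 7p and p = 387, q = 937.
With the change applied: demand qd = 1324 - p, supply qs = 8p - 1385.
Equate the new curves: 1324 - p = 8p - 1385, giving 2709 = 9p, p = 301, q = 1023.
Δq = 1023 − 937 = +86.00.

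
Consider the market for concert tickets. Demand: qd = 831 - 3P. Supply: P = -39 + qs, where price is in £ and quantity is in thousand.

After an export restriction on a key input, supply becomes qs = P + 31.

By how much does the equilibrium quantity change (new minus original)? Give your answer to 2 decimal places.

Solve the original market: 831 - 3P = P + 39, hence P = 198 and q = 237.
With the change applied: demand qd = 831 - 3P, supply qs = P + 31.
New equilibrium: 831 - 3P = P + 31 ⇒ 800 = 4P ⇒ P = 200, q = 231.
Δq = 231 − 237 = -6.00.

-6.00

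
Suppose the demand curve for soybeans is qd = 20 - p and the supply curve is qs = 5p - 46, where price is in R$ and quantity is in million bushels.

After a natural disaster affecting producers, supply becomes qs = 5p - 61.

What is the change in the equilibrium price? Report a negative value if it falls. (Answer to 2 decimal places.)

+2.50

Solve the original market: 20 - p = 5p - 46, hence p = 11 and q = 9.
With the change applied: demand qd = 20 - p, supply qs = 5p - 61.
Equate the new curves: 20 - p = 5p - 61, giving 81 = 6p, p = 13.5, q = 6.5.
Δp = 13.5 − 11 = +2.50.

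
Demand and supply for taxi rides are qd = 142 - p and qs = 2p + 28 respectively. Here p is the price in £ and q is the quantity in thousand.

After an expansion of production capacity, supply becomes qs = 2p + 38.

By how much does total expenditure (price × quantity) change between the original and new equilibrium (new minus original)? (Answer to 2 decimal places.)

Before the shock: 142 - p = 2p + 28 ⇒ 114 = 3p ⇒ p = 38, q = 104.
With the change applied: demand qd = 142 - p, supply qs = 2p + 38.
New equilibrium: 142 - p = 2p + 38 ⇒ 104 = 3p ⇒ p = 104/3 ≈ 34.6667, q = 322/3 ≈ 107.3333.
Expenditure moves from 38×104 = 3952 to 34.6667×107.3333 = 3720.8889; change = -231.11.

-231.11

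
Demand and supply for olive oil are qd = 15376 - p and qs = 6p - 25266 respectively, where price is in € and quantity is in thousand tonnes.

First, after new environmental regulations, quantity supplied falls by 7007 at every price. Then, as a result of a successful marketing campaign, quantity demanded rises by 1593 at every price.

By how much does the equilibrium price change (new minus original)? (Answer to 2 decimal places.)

+1228.57

Original equilibrium: 15376 - p = 6p - 25266 gives 40642 = 7p, so p = 5806 and q = 9570.
The shock moves the curves to qd = 16969 - p and qs = 6p - 32273.
New equilibrium: 16969 - p = 6p - 32273 ⇒ 49242 = 7p ⇒ p = 49242/7 ≈ 7034.5714, q = 69541/7 ≈ 9934.4286.
Δp = 7034.5714 − 5806 = +1228.57.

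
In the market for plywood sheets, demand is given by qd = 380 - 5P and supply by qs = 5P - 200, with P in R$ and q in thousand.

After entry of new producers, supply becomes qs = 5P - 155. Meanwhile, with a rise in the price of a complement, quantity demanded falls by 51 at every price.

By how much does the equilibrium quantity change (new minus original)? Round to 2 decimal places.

-3.00

Initially, 380 - 5P = 5P - 200, so 580 = 10P and P = 58, q = 90.
With the change applied: demand qd = 329 - 5P, supply qs = 5P - 155.
Setting them equal: 329 - 5P = 5P - 155 → 484 = 10P, so P = 48.4 and q = 87.
Δq = 87 − 90 = -3.00.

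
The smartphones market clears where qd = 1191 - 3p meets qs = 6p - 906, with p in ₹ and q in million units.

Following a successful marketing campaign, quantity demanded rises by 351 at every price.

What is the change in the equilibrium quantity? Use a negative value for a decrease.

Before the shock: 1191 - 3p = 6p - 906 ⇒ 2097 = 9p ⇒ p = 233, q = 492.
After the shift, demand is qd = 1542 - 3p and supply is qs = 6p - 906.
Equate the new curves: 1542 - 3p = 6p - 906, giving 2448 = 9p, p = 272, q = 726.
Δq = 726 − 492 = +234.

+234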